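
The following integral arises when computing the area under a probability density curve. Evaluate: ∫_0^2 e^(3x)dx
Antiderivative: (1/3)e^(3x)
Evaluate: (1/3)(e^6-1)

Answer: (e^6-1)/3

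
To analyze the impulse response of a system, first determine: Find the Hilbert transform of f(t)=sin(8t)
The Hilbert transform shifts each frequency component by -pi/2.
H{sin(wt)}=-cos(wt)
With w=8: H{sin(8t)}=-cos(8t)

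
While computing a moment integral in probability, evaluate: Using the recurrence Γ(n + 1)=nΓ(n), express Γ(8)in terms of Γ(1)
Γ(8)=7Γ(7)=7·6Γ(6)=...=7!·Γ(1)=5040·Γ(1)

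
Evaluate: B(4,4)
B(x,y) = Γ(x)Γ(y)/Γ(x + y) = (x-1)!(y-1)!/(x + y-1)!
B(4,4) = 3!·3!/7! = 1/140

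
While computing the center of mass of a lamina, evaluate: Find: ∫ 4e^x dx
Since d/dx[e^x] = + e^x, we get 4e^x + C

Answer: 4e^x + C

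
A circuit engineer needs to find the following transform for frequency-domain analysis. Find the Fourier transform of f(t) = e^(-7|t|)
Using the standard pair: F{e^(-a|t|)}=2a/(a^2 + omega^2)
With a=7: F(omega)=14/(49 + omega^2)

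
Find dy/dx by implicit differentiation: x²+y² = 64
Differentiate both sides: 2x+2y·(dy/dx)=0
Solve: dy/dx=-2x/(2y)=-x/y

Answer: dy/dx=-x/y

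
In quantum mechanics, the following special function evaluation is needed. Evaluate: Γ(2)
Γ(n)=(n-1)! for positive integers
Γ(2)=1!=1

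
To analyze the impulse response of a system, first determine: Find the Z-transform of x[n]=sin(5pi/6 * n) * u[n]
Z{sin(w0 * n) * u[n]} = z * sin(w0)/(z^2-2z * cos(w0)+1)
With w0 = 5pi/6: X(z) = z * sin(5pi/6)/(z^2-2z * cos(5pi/6)+1)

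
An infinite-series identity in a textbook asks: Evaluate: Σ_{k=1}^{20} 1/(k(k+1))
Partial fractions: 1/(k(k+1)) = 1/k - 1/(k+1)
Telescoping sum: 1(1-1/21) = 1·20/21

Answer: 20/21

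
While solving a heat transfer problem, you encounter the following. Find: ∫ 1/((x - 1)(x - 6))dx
Partial fractions: 1/((x-1)(x-6)) = A/(x-1)+B/(x-6)
A = -1/5, B = 1/5
∫ [-1/5· 1/(x-1)+1/5· 1/(x-6)] dx
= (1/5)[ln|x-6| - ln|x-1|]+C

Answer: (1/5)·ln|(x-6)/(x-1)|+C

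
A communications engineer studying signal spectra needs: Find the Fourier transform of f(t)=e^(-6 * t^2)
The Fourier transform of a Gaussian e^(-a * t^2) is sqrt(pi/a) * e^(-omega^2/(4a)).
With a=6: F(omega)=sqrt(pi/6) * e^(-omega^2/24)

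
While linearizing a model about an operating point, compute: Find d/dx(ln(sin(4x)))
Chain rule: d/dx[ln(u)] = u'/u where u = sin(4x)
u' = 4cos(4x)

Answer: (4cos(4x))/(sin(4x))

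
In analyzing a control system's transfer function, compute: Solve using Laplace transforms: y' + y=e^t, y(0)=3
Take L: sY - 3+Y=1/(s-1)
Y(s+1)=1/(s-1)+3
Y=1/((s-1)(s+1))+3/(s+1)
Partial fractions: 1/((s-1)(s+1))=(1/2)/(s-1) - (1/2)/(s+1)
So Y=(1/2)/(s-1)+(5/2)/(s+1)
Inverse Laplace transform (L^(-1){1/(s-1)}=e^t, L^(-1){1/(s+1)}=e^(-t)):

Answer: y(t)=(1/2)·e^t+(5/2)·e^(-t)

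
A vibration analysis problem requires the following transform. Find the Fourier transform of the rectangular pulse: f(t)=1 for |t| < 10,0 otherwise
F(omega) = integral from -10 to 10 of e^(-j*omega*t) dt
= 2*sin(10*omega)/omega = 20*sinc(10*omega/pi)

Answer: 2*sin(10*omega)/omega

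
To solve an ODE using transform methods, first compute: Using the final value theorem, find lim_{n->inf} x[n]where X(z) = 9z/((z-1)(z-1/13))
Final value theorem: lim x[n] = lim_{z->1} (z-1) * X(z)
(z-1) * X(z) = 9z/(z-1/13)
As z->1: 9/(1-1/13) = 9/(12/13) = 39/4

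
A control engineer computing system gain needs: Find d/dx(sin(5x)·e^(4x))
Product rule: (fg)'=f'g+fg'
f=sin(5x), f'=5·cos(5x)
g=e^(4x), g'=4·e^(4x)

Answer: 5·cos(5x)·e^(4x)+4·sin(5x)·e^(4x)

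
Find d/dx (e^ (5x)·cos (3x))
Product rule: (fg)' = f'g + fg'
f = e^(5x), f' = 5·e^(5x)
g = cos(3x), g' = -3·sin(3x)

Answer: 5·e^(5x)·cos(3x) - 3·e^(5x)·sin(3x)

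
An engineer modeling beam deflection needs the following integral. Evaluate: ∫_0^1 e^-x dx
Antiderivative: -e^-x
Evaluate: -(e^-1 - 1)

Answer: (e^-1 - 1)/(-1)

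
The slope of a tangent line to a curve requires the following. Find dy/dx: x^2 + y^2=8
Differentiate: 2x+2y·(dy/dx) = 0
dy/dx = -2x/(2y)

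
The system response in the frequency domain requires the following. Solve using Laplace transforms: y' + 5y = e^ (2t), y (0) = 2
Take L: sY - 2+5Y=1/(s-2)
Y(s+5)=1/(s-2)+2
Y=1/((s-2)(s+5))+2/(s+5)
Partial fractions: 1/((s-2)(s+5))=(1/7)/(s-2) - (1/7)/(s+5)
So Y=(1/7)/(s-2)+(13/7)/(s+5)
Inverse Laplace transform (L^(-1){1/(s-2)}=e^(2t), L^(-1){1/(s+5)}=e^(-5t)):

Answer: y(t)=(1/7)·e^(2t)+(13/7)·e^(-5t)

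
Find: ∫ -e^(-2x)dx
Since d/dx[e^(-2x)]=-2e^(-2x), we get 1/2 e^(-2x) + C

Answer: (1/2)e^(-2x) + C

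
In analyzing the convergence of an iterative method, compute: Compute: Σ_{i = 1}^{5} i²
Using formula: Σ i^2=n(n + 1)(2n + 1)/6=5·6·11/6=55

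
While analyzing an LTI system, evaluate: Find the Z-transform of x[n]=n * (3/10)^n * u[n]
Using the property Z{n * a^n * u[n]}=az/(z-a)^2
With a=3/10: X(z)=(3/10)z/(z - 3/10)^2, |z| > 3/10

Answer: (3/10)z/(z - 3/10)^2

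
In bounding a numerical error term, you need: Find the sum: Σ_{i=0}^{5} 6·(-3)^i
Geometric series: S=a(1 - r^n)/(1 - r)
a=6, r=-3, n=6
S=6(1-729)/4=-1092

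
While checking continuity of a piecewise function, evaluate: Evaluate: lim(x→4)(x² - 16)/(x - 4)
Factor: (x² - 16)=(x-4)(x + 4)
Cancel (x-4): lim(x→4) (x + 4)=8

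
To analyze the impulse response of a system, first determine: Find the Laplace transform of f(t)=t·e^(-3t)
L{t·e^(at)} = 1/(s-a)²
L{t·e^(-3t)} = 1/(s+3)²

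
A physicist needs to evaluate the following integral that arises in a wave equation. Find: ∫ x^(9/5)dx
Power rule: ∫ x^(9/5) dx=x^(14/5)/(14/5) + C

Answer: (5/14)·x^(14/5) + C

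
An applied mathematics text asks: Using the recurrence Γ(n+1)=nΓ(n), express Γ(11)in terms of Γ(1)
Γ(11)=10Γ(10)=10·9Γ(9)=...=10!·Γ(1)=3628800·Γ(1)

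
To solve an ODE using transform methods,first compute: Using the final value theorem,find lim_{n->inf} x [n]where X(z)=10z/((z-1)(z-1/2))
Final value theorem: lim x[n] = lim_{z->1} (z-1) * X(z)
(z-1) * X(z) = 10z/(z-1/2)
As z->1: 10/(1-1/2) = 10/(1/2) = 20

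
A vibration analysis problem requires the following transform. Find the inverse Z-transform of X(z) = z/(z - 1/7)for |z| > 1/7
Standard pair: z/(z-a) <-> a^n*u[n] for causal signals
With a=1/7: x[n]=(1/7)^n*u[n]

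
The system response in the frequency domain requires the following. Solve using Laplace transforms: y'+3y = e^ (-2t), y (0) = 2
Take L: sY - 2 + 3Y=1/(s + 2)
Y(s + 3)=1/(s + 2) + 2
Y=1/((s + 2)(s + 3)) + 2/(s + 3)
Partial fractions: 1/((s + 2)(s + 3))=1/(s + 2) - 1/(s + 3)
So Y=1/(s + 2) + 1/(s + 3)
Inverse Laplace transform (L^(-1){1/(s + 2)}=e^(-2t), L^(-1){1/(s + 3)}=e^(-3t)):

Answer: y(t)=1·e^(-2t) + e^(-3t)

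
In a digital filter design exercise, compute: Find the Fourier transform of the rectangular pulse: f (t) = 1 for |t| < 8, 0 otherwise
F(omega)=integral from -8 to 8 of e^(-j*omega*t) dt
=2*sin(8*omega)/omega=16*sinc(8*omega/pi)

Answer: 2*sin(8*omega)/omega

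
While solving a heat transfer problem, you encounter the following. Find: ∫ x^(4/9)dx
Power rule: ∫ x^(4/9) dx=x^(13/9)/(13/9)+C

Answer: (9/13)·x^(13/9)+C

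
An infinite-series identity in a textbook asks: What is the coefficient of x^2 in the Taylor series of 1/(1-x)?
1/(1-x)=Σ x^n for |x|<1
All coefficients are 1

Answer: 1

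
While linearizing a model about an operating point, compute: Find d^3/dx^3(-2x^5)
Apply power rule 3 times:
d^1: -10x^4
d^2: -40x^3
d^3: -120x^2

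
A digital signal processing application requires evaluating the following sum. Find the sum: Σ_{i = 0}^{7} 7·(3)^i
Geometric series: S = a(1 - r^n)/(1 - r)
a = 7, r = 3, n = 8
S = 7(1-6561)/-2 = 22960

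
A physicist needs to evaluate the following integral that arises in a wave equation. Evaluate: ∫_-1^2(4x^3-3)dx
Step 1: Find antiderivative F(x) = x^4-3x
Step 2: F(2) - F(-1) = 10 - (4) = 6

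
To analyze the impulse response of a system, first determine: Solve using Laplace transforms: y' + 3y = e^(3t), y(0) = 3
Take L: sY - 3 + 3Y = 1/(s-3)
Y(s + 3) = 1/(s-3) + 3
Y = 1/((s-3)(s + 3)) + 3/(s + 3)
Partial fractions: 1/((s-3)(s + 3)) = (1/6)/(s-3) - (1/6)/(s + 3)
So Y = (1/6)/(s-3) + (17/6)/(s + 3)
Inverse Laplace transform (L^(-1){1/(s-3)} = e^(3t), L^(-1){1/(s + 3)} = e^(-3t)):

Answer: y(t) = (1/6)·e^(3t) + (17/6)·e^(-3t)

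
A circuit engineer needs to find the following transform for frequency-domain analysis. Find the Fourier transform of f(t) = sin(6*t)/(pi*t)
sin(W*t)/(pi*t) = (W/pi)*sinc(W*t/pi) is the impulse response of the ideal low-pass filter with cutoff W (here W = 6).
Its Fourier transform is a rectangular function:
F(omega) = 1 for |omega| < 6, 0 otherwise

Answer: rect(omega/12) [i.e., 1 for |omega| < 6, 0 otherwise]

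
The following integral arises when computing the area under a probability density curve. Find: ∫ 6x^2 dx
Using power rule: ∫ 6x^2 dx=6/3 x^3+C=2x^3+C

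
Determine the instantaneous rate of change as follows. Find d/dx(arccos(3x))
d/dx[arccos(u)]=-u'/√(1-u²), u=3x, u'=3

Answer: -3/√(1-9x²)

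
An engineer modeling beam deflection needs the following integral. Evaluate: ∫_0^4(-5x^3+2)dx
Step 1: Find antiderivative F(x)=(-5/4)x^4 + 2x
Step 2: F(4) - F(0)=-312 - (0)=-312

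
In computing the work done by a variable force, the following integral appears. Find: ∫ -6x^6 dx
Using power rule: ∫ -6x^6 dx = -6/7 x^7 + C = (-6/7)x^7 + C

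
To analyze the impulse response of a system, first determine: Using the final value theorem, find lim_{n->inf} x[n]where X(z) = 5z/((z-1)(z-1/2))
Final value theorem: lim x[n]=lim_{z->1} (z-1) * X(z)
(z-1) * X(z)=5z/(z-1/2)
As z->1: 5/(1-1/2)=5/(1/2)=10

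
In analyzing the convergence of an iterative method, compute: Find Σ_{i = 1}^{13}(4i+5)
=4·Σ i + 5·13=4·91 + 65=429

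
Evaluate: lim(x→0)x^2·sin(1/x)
Squeeze theorem: -|x^2| ≤ x^2·sin(1/x) ≤ |x^2|
Since x^2 → 0 as x → 0, by squeeze theorem the limit is 0

Answer: 0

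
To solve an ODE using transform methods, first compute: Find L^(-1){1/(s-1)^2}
L^(-1){1/(s-a)^n}=t^(n-1)·e^(at)/(n-1)!
Here a=1, n=2: t^1·e^(t)/1

Answer: t·e^(t)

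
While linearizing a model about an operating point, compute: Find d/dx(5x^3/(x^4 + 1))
Quotient rule: (f/g)'=(f'g - fg')/g²
f=5x^3, f'=15x^2
g=x^4+1, g'=4x^3

Answer: (15x^2·(x^4+1)-20x^6)/(x^4+1)²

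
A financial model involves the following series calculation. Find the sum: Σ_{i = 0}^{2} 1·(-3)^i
Geometric series: S = a(1 - r^n)/(1 - r)
a = 1, r = -3, n = 3
S = 1(1+27)/4 = 7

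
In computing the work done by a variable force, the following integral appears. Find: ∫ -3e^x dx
Since d/dx[e^x] = + e^x, we get -3e^x + C

Answer: -3e^x + C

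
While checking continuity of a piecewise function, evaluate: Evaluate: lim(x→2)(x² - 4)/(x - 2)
Factor: (x² - 4)=(x-2)(x+2)
Cancel (x-2): lim(x→2) (x+2)=4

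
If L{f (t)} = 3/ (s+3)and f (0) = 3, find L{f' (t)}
L{f'(t)}=s·F(s) - f(0)=3s/(s + 3) - 3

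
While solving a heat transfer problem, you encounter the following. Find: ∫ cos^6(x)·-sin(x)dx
Let u=cos(x), du=-sin(x) dx
∫ u^6 du=u^7/7+C

Answer: cos^7(x)/7+C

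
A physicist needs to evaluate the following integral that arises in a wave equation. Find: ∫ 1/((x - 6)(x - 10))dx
Partial fractions: 1/((x-6)(x-10))=A/(x-6) + B/(x-10)
A=-1/4, B=1/4
∫ [-1/4· 1/(x-6) + 1/4· 1/(x-10)] dx
=(1/4)[ln|x-10| - ln|x-6|] + C

Answer: (1/4)·ln|(x-10)/(x-6)| + C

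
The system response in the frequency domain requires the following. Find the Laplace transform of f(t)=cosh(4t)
L{cosh(at)}=s/(s²-a²)
L{cosh(4t)}=s/(s²-16)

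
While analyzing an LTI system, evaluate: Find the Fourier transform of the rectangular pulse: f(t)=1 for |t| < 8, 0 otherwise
F(omega)=integral from -8 to 8 of e^(-j * omega * t) dt
=2 * sin(8 * omega)/omega=16 * sinc(8 * omega/pi)

Answer: 2 * sin(8 * omega)/omega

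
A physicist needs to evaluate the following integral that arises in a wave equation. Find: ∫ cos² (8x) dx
Using identity cos²(u)=(1+cos(2u))/2:
∫ (1+cos(16x))/2 dx=x/2+sin(16x)/32+C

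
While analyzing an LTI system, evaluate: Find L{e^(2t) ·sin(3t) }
First shifting: L{e^(at)f(t)}=F(s-a)
L{sin(3t)}=3/(s² + 9)
Shift: 3/((s-2)² + 9)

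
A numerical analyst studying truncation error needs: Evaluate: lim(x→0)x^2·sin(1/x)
Squeeze theorem: -|x^2| ≤ x^2·sin(1/x) ≤ |x^2|
Since x^2 → 0 as x → 0, by squeeze theorem the limit is 0

Answer: 0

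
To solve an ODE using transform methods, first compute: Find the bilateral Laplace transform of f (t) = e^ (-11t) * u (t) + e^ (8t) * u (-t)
For e^(-11t)*u(t): L=1/(s+11), Re(s) > -11
For e^(8t)*u(-t): L=-1/(s-8), Re(s) < 8
Combined: F(s)=1/(s+11)-1/(s-8), -11 < Re(s) < 8

Answer: 1/(s+11)-1/(s-8), ROC: -11 < Re(s) < 8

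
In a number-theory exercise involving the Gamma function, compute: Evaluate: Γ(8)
Γ(n) = (n-1)! for positive integers
Γ(8) = 7! = 5040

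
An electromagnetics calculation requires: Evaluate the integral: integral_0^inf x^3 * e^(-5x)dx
This is a Gamma integral. Substitute u = 5x (du = 5 dx):
integral_0^inf x^3 * e^(-5x) dx = (1/5^4) integral_0^inf u^3 * e^(-u) du
= Gamma(4)/5^4 = 3!/5^4 = 6/625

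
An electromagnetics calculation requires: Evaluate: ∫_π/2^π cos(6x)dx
Antiderivative: sin(6x)/6
Evaluate at bounds: [sin(6·π)/6] - [sin(6·π/2)/6]
=((0) - (0))/6=0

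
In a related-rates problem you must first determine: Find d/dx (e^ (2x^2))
Chain rule: d/dx[e^u]=e^u · u' where u=2x^2
u'=4x

Answer: 4x·e^(2x^2)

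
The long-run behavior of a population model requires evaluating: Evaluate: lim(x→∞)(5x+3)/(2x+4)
Divide numerator and denominator by x:
lim (5+3/x)/(2+4/x)=5/2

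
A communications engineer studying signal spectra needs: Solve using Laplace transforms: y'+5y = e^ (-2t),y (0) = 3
Take L: sY - 3 + 5Y=1/(s + 2)
Y(s + 5)=1/(s + 2) + 3
Y=1/((s + 2)(s + 5)) + 3/(s + 5)
Partial fractions: 1/((s + 2)(s + 5))=(1/3)/(s + 2) - (1/3)/(s + 5)
So Y=(1/3)/(s + 2) + (8/3)/(s + 5)
Inverse Laplace transform (L^(-1){1/(s + 2)}=e^(-2t), L^(-1){1/(s + 5)}=e^(-5t)):

Answer: y(t)=(1/3)·e^(-2t) + (8/3)·e^(-5t)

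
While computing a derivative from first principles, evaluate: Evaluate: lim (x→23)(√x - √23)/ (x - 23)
Multiply by conjugate (√x + √23)/(√x + √23):
=(x - 23)/((x - 23)(√x + √23))=1/(√x + √23)
As x → 23: 1/(2√23)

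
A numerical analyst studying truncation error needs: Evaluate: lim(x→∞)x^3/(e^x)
Apply L'Hôpital 3 times (∞/∞ each time):
Eventually get 3!/(e^x) → 0

Answer: 0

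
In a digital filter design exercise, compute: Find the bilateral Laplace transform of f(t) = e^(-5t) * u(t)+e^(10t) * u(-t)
For e^(-5t) * u(t): L = 1/(s + 5), Re(s) > -5
For e^(10t) * u(-t): L = -1/(s-10), Re(s) < 10
Combined: F(s) = 1/(s + 5) - 1/(s-10), -5 < Re(s) < 10

Answer: 1/(s + 5) - 1/(s-10), ROC: -5 < Re(s) < 10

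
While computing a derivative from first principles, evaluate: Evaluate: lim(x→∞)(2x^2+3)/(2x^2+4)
Divide numerator and denominator by x^2:
lim (2 + 3/x^2)/(2 + 4/x^2)=1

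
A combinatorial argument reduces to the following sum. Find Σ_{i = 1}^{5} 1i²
= 1·n(n+1)(2n+1)/6 = 1·5·6·11/6 = 55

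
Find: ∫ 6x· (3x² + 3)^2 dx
Let u = 3x²+3, du = 6x dx
∫ u^2 du = u^3/3+C

Answer: (3x²+3)^3/3+C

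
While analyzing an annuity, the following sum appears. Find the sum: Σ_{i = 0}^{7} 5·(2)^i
Geometric series: S=a(1 - r^n)/(1 - r)
a=5, r=2, n=8
S=5(1 - 256)/-1=1275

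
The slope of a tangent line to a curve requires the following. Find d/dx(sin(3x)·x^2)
Product rule: (fg)'=f'g+fg'
f=sin(3x), f'=3·cos(3x)
g=x^2, g'=2x

Answer: 3·cos(3x)·x^2+2·sin(3x)·x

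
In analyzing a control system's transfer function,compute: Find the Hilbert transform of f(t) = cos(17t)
The Hilbert transform shifts each frequency component by -pi/2.
H{cos(wt)}=sin(wt)
With w=17: H{cos(17t)}=sin(17t)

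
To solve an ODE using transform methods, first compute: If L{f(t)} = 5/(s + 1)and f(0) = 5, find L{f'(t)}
L{f'(t)}=s·F(s) - f(0)=5s/(s+1)-5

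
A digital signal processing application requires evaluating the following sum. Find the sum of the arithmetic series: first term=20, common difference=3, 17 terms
Last term: a_n=20 + (17 - 1)·3=68
Sum=n(a_1 + a_n)/2=17(20 + 68)/2=748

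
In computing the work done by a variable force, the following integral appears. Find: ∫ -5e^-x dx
Since d/dx[e^-x]=- e^-x, we get 5e^-x + C

Answer: 5e^-x + C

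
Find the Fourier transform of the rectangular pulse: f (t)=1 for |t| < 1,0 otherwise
F(omega) = integral from -1 to 1 of e^(-j*omega*t) dt
= 2*sin(1*omega)/omega = 2*sinc(1*omega/pi)

Answer: 2*sin(1*omega)/omega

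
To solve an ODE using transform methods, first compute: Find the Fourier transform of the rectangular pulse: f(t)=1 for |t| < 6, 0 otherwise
F(omega) = integral from -6 to 6 of e^(-j * omega * t) dt
= 2 * sin(6 * omega)/omega = 12 * sinc(6 * omega/pi)

Answer: 2 * sin(6 * omega)/omega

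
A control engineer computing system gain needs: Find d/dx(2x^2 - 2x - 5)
Power rule: d/dx(ax^n)=n·a·x^(n-1)
Term by term: 4·x - 2

Answer: 4x - 2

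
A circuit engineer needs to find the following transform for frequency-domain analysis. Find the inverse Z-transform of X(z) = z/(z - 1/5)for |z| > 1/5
Standard pair: z/(z-a) <-> a^n * u[n] for causal signals
With a=1/5: x[n]=(1/5)^n * u[n]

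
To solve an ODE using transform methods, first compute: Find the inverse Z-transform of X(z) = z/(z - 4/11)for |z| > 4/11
Standard pair: z/(z-a) <-> a^n*u[n] for causal signals
With a=4/11: x[n]=(4/11)^n*u[n]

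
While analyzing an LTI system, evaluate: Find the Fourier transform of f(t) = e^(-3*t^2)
The Fourier transform of a Gaussian e^(-a*t^2) is sqrt(pi/a)*e^(-omega^2/(4a)).
With a = 3: F(omega) = sqrt(pi/3)*e^(-omega^2/12)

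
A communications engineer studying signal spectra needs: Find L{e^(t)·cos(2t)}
First shifting: L{e^(at)f(t)} = F(s-a)
L{cos(2t)} = s/(s² + 4)
Shift: (s-1)/((s-1)² + 4)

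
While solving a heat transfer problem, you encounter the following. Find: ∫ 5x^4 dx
Using power rule: ∫ 5x^4 dx=5/5 x^5 + C=x^5 + C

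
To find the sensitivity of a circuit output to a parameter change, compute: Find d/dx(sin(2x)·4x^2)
Product rule: (fg)' = f'g + fg'
f = sin(2x), f' = 2·cos(2x)
g = 4x^2, g' = 8x

Answer: 8·cos(2x)·x^2 + 8·sin(2x)·x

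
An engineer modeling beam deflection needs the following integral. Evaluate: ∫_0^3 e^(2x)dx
Antiderivative: (1/2)e^(2x)
Evaluate: (1/2)(e^6 - 1)

Answer: (e^6 - 1)/2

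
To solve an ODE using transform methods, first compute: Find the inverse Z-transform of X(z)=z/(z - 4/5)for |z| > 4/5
Standard pair: z/(z-a) <-> a^n * u[n] for causal signals
With a=4/5: x[n]=(4/5)^n * u[n]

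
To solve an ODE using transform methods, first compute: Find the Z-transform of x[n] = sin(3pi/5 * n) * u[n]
Z{sin(w0*n)*u[n]} = z*sin(w0)/(z^2 - 2z*cos(w0) + 1)
With w0 = 3pi/5: X(z) = z*sin(3pi/5)/(z^2 - 2z*cos(3pi/5) + 1)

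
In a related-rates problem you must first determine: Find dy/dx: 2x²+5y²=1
Differentiate: 4x + 10y·(dy/dx)=0
dy/dx=-4x/(10y)=-(2/5)·(x/y)

Answer: dy/dx=-(2/5)·(x/y)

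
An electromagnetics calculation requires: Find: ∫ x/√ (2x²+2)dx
Let u = 2x² + 2, du = 4x dx
∫ (1/4)·u^(-1/2) du = √u/2 + C

Answer: √(2x² + 2)/2 + C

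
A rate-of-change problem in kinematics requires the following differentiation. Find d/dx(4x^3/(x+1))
Quotient rule: (f/g)' = (f'g - fg')/g²
f = 4x^3, f' = 12x^2
g = x+1, g' = 1

Answer: (12x^2·(x+1)-4x^3)/(x+1)²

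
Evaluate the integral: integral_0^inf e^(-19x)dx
integral_0^inf e^(-19x) dx=[-1/19 * e^(-19x)]_0^inf
=0 - (-1/19)=1/19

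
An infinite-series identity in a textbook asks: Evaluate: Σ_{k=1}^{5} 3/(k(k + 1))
Partial fractions: 3/(k(k + 1)) = 3/k - 3/(k + 1)
Telescoping sum: 3(1 - 1/6) = 3·5/6

Answer: 5/2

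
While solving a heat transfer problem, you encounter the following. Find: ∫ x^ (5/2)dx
Power rule: ∫ x^(5/2) dx=x^(7/2)/(7/2)+C

Answer: (2/7)·x^(7/2)+C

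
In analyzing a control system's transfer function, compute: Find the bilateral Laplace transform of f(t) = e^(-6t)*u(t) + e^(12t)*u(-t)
For e^(-6t) * u(t): L=1/(s + 6), Re(s) > -6
For e^(12t) * u(-t): L=-1/(s-12), Re(s) < 12
Combined: F(s)=1/(s + 6) - 1/(s-12), -6 < Re(s) < 12

Answer: 1/(s + 6) - 1/(s-12), ROC: -6 < Re(s) < 12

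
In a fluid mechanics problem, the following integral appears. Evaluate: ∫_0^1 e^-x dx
Antiderivative: -e^-x
Evaluate: -(e^-1 - 1)

Answer: (e^-1 - 1)/(-1)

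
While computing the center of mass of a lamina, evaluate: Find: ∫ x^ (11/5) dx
Power rule: ∫ x^(11/5) dx = x^(16/5)/(16/5)+C

Answer: (5/16)·x^(16/5)+C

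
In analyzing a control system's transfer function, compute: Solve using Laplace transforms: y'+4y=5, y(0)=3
Take L of both sides: sY(s) - 3 + 4Y(s) = 5/s
Y(s)(s + 4) = 5/s + 3
Y(s) = 5/(s(s + 4)) + 3/(s + 4)
Partial fractions: 5/(s(s + 4)) = (5/4)/s - (5/4)/(s + 4)
So Y(s) = (5/4)/s + (7/4)/(s + 4)
Inverse transform (L^(-1){1/s} = 1, L^(-1){1/(s + 4)} = e^(-4t)):

Answer: y(t) = 5/4 + (7/4)·e^(-4t)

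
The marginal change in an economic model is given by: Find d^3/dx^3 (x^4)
Apply power rule 3 times:
d^1: 4x^3
d^2: 12x^2
d^3: 24x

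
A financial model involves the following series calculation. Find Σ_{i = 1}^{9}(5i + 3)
= 5·Σ i + 3·9 = 5·45 + 27 = 252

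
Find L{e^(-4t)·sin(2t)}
First shifting: L{e^(at)f(t)} = F(s-a)
L{sin(2t)} = 2/(s²+4)
Shift: 2/((s+4)²+4)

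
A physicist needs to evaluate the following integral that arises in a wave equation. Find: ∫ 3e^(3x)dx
Since d/dx[e^(3x)]=3e^(3x), we get 1 e^(3x) + C

Answer: e^(3x) + C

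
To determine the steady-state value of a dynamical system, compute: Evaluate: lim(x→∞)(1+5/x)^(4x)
Rewrite as [(1+5/x)^x]^4.
lim(1+5/x)^x = e^5, so limit = (e^5)^4 = e^20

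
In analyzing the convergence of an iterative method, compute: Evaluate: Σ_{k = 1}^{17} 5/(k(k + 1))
Partial fractions: 5/(k(k+1)) = 5/k - 5/(k+1)
Telescoping sum: 5(1-1/18) = 5·17/18

Answer: 85/18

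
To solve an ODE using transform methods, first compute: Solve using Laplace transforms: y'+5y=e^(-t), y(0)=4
Take L: sY - 4+5Y=1/(s+1)
Y(s+5)=1/(s+1)+4
Y=1/((s+1)(s+5))+4/(s+5)
Partial fractions: 1/((s+1)(s+5))=(1/4)/(s+1) - (1/4)/(s+5)
So Y=(1/4)/(s+1)+(15/4)/(s+5)
Inverse Laplace transform (L^(-1){1/(s+1)}=e^(-t), L^(-1){1/(s+5)}=e^(-5t)):

Answer: y(t)=(1/4)·e^(-t)+(15/4)·e^(-5t)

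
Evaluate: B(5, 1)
B(x,y) = Γ(x)Γ(y)/Γ(x+y) = (x-1)!(y-1)!/(x+y-1)!
B(5,1) = 4!·0!/5! = 1/5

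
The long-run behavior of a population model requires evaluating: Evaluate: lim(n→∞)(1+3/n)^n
This is the definition of e^3: lim(1+3/n)^n = e^3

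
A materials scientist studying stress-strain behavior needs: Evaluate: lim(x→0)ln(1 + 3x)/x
L'Hôpital (0/0): lim 3/(1+3x) / 1 = 3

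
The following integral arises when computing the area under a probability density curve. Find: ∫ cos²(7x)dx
Using identity cos²(u) = (1+cos(2u))/2:
∫ (1+cos(14x))/2 dx = x/2+sin(14x)/28+C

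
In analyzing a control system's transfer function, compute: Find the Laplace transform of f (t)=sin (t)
L{sin(wt)}=w/(s² + w²)
L{sin(t)}=1/(s² + 1)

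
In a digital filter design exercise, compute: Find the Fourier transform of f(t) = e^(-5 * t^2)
The Fourier transform of a Gaussian e^(-a*t^2) is sqrt(pi/a)*e^(-omega^2/(4a)).
With a=5: F(omega)=sqrt(pi/5)*e^(-omega^2/20)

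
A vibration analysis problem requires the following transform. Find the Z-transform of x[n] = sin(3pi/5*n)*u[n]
Z{sin(w0*n)*u[n]}=z*sin(w0)/(z^2-2z*cos(w0)+1)
With w0=3pi/5: X(z)=z*sin(3pi/5)/(z^2-2z*cos(3pi/5)+1)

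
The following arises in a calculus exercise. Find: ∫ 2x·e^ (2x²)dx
Let u = 2x², du = 4x dx
∫ (1/2)e^u du = e^u/2 + C

Answer: e^(2x²)/2 + C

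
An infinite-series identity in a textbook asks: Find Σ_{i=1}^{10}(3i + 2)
= 3·Σ i + 2·10 = 3·55 + 20 = 185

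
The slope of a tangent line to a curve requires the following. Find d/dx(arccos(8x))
d/dx[arccos(u)] = -u'/√(1-u²), u = 8x, u' = 8

Answer: -8/√(1-64x²)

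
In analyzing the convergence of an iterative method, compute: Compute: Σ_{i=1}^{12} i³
Using formula: Σ i^3 = [n(n+1)/2]² = [12·13/2]² = 6084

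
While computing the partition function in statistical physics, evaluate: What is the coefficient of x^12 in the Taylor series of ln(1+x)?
ln(1 + x)=Σ (-1)^(n + 1) x^n/n
Coefficient of x^12=(-1)^13/12=-1/12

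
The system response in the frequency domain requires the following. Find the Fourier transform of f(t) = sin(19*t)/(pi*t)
sin(W*t)/(pi*t)=(W/pi)*sinc(W*t/pi) is the impulse response of the ideal low-pass filter with cutoff W (here W=19).
Its Fourier transform is a rectangular function:
F(omega)=1 for |omega| < 19, 0 otherwise

Answer: rect(omega/38) [i.e., 1 for |omega| < 19, 0 otherwise]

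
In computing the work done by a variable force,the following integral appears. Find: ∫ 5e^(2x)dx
Since d/dx[e^(2x)] = 2e^(2x), we get 5/2 e^(2x)+C

Answer: (5/2)e^(2x)+C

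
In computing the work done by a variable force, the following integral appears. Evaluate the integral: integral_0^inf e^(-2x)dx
integral_0^inf e^(-2x) dx = [-1/2 * e^(-2x)]_0^inf
= 0 - (-1/2) = 1/2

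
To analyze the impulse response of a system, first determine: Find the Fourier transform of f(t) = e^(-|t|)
Using the standard pair: F{e^(-a|t|)} = 2a/(a^2+omega^2)
With a = 1: F(omega) = 2/(1+omega^2)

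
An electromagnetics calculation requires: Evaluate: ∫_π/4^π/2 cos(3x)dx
Antiderivative: sin(3x)/3
Evaluate at bounds: [sin(3·π/2)/3] - [sin(3·π/4)/3]
=((-1) - (√2/2))/3=-1/3 - √2/6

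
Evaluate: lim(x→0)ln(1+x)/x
L'Hôpital (0/0): lim 1/(1+x) / 1 = 1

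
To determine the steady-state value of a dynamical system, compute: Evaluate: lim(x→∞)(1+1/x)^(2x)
Rewrite as [(1+1/x)^x]^2.
lim(1+1/x)^x=e^1, so limit=(e^1)^2=e^2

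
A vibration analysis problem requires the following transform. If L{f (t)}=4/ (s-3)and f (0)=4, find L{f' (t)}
L{f'(t)} = s·F(s) - f(0) = 4s/(s-3)-4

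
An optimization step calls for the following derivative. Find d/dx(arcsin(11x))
d/dx[arcsin(u)] = u'/√(1-u²), u = 11x, u' = 11

Answer: 11/√(1 - 121x²)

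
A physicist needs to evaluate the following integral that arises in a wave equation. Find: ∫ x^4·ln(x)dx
By parts: u = ln(x), dv = x^4 dx
du = 1/x dx, v = x^5/5
= x^5·ln(x)/5 - ∫ x^4/5 dx
= x^5·ln(x)/5 - x^5/25+C

Answer: x^5(ln(x)/5-1/25)+C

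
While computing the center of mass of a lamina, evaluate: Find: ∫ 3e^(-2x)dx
Since d/dx[e^(-2x)] = -2e^(-2x), we get -3/2 e^(-2x)+C

Answer: (-3/2)e^(-2x)+C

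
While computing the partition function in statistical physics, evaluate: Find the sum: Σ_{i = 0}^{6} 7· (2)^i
Geometric series: S = a(1 - r^n)/(1 - r)
a = 7, r = 2, n = 7
S = 7(1 - 128)/-1 = 889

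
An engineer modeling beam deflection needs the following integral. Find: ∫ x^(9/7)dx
Power rule: ∫ x^(9/7) dx = x^(16/7)/(16/7)+C

Answer: (7/16)·x^(16/7)+C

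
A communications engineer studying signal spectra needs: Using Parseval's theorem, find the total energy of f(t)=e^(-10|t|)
Parseval's theorem: E=integral |f(t)|^2 dt=(1/2pi) integral |F(omega)|^2 domega
E=integral_{-inf}^{inf} e^(-20|t|) dt=2 * integral_0^inf e^(-20t) dt=2/(2 * 10)=1/10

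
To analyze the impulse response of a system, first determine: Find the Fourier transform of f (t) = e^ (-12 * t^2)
The Fourier transform of a Gaussian e^(-a * t^2) is sqrt(pi/a) * e^(-omega^2/(4a)).
With a = 12: F(omega) = sqrt(pi/12) * e^(-omega^2/48)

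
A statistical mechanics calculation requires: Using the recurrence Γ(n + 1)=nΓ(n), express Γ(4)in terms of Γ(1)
Γ(4) = 3Γ(3) = 3·2Γ(2) = ... = 3!·Γ(1) = 6·Γ(1)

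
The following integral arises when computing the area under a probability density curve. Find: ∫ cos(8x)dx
Using substitution u=8x: ∫ cos(u) du/8=sin(u)/8+C

Answer: (1/8)sin(8x)+C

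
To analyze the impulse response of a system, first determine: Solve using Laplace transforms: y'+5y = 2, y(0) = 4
Take L of both sides: sY(s)-4+5Y(s)=2/s
Y(s)(s+5)=2/s+4
Y(s)=2/(s(s+5))+4/(s+5)
Partial fractions: 2/(s(s+5))=(2/5)/s - (2/5)/(s+5)
So Y(s)=(2/5)/s+(18/5)/(s+5)
Inverse transform (L^(-1){1/s}=1, L^(-1){1/(s+5)}=e^(-5t)):

Answer: y(t)=2/5+(18/5)·e^(-5t)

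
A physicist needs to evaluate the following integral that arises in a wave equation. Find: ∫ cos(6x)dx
Using substitution u = 6x: ∫ cos(u) du/6 = sin(u)/6 + C

Answer: (1/6)sin(6x) + C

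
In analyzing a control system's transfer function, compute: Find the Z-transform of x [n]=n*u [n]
Standard pair: Z{n * u[n]} = z/(z-1)^2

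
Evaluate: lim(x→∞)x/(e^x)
Apply L'Hôpital 1 times (∞/∞ each time):
Eventually get 1!/(e^x) → 0

Answer: 0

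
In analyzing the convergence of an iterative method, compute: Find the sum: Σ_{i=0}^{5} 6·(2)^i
Geometric series: S = a(1 - r^n)/(1 - r)
a = 6, r = 2, n = 6
S = 6(1-64)/-1 = 378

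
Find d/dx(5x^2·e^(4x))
Product rule: (fg)'=f'g + fg'
f=5x^2, f'=10x
g=e^(4x), g'=4·e^(4x)

Answer: 10x·e^(4x) + 20x^2·e^(4x)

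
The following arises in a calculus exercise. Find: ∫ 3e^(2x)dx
Since d/dx[e^(2x)]=2e^(2x), we get 3/2 e^(2x) + C

Answer: (3/2)e^(2x) + C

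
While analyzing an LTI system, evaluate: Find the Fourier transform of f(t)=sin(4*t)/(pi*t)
sin(W * t)/(pi * t) = (W/pi) * sinc(W * t/pi) is the impulse response of the ideal low-pass filter with cutoff W (here W = 4).
Its Fourier transform is a rectangular function:
F(omega) = 1 for |omega| < 4, 0 otherwise

Answer: rect(omega/8) [i.e., 1 for |omega| < 4, 0 otherwise]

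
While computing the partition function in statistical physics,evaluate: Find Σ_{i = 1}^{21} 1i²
= 1·n(n+1)(2n+1)/6 = 1·21·22·43/6 = 3311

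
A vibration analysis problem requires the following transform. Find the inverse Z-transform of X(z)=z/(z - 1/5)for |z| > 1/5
Standard pair: z/(z-a) <-> a^n * u[n] for causal signals
With a = 1/5: x[n] = (1/5)^n * u[n]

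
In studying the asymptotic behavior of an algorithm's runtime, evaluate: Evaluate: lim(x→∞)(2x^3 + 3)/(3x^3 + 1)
Divide numerator and denominator by x^3:
lim (2+3/x^3)/(3+1/x^3)=2/3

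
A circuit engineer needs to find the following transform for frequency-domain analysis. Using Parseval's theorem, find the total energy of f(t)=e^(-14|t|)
Parseval's theorem: E = integral |f(t)|^2 dt = (1/2pi) integral |F(omega)|^2 domega
E = integral_{-inf}^{inf} e^(-28|t|) dt = 2*integral_0^inf e^(-28t) dt = 2/(2*14) = 1/14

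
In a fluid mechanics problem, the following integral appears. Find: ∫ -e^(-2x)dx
Since d/dx[e^(-2x)]=-2e^(-2x), we get 1/2 e^(-2x)+C

Answer: (1/2)e^(-2x)+C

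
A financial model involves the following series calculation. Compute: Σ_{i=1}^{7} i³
Using formula: Σ i^3 = [n(n+1)/2]² = [7·8/2]² = 784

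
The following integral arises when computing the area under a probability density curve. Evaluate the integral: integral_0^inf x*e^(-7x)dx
This is a Gamma integral. Substitute u=7x (du=7 dx):
integral_0^inf x * e^(-7x) dx=(1/7^2) integral_0^inf u^1 * e^(-u) du
=Gamma(2)/7^2=1!/7^2=1/49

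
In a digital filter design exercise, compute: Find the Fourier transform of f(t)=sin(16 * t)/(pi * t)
sin(W * t)/(pi * t) = (W/pi) * sinc(W * t/pi) is the impulse response of the ideal low-pass filter with cutoff W (here W = 16).
Its Fourier transform is a rectangular function:
F(omega) = 1 for |omega| < 16, 0 otherwise

Answer: rect(omega/32) [i.e., 1 for |omega| < 16, 0 otherwise]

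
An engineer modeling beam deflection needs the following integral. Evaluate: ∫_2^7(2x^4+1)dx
Step 1: Find antiderivative F(x)=(2/5)x^5 + x
Step 2: F(7) - F(2)=33649/5 - (74/5)=6715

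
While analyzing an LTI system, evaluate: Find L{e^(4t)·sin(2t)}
First shifting: L{e^(at)f(t)}=F(s-a)
L{sin(2t)}=2/(s² + 4)
Shift: 2/((s-4)² + 4)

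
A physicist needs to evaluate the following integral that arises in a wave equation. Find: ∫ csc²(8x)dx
Since d/dx[-cot(8x)] = 8csc²(8x), integral = -cot(8x)/8+C

Answer: (-1/8)cot(8x)+C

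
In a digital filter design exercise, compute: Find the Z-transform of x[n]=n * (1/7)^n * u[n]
Using the property Z{n * a^n * u[n]} = az/(z-a)^2
With a = 1/7: X(z) = (1/7)z/(z - 1/7)^2, |z| > 1/7

Answer: (1/7)z/(z - 1/7)^2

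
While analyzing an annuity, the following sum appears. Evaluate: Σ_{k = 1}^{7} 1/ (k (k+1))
Partial fractions: 1/(k(k + 1))=1/k - 1/(k + 1)
Telescoping sum: 1(1 - 1/8)=1·7/8

Answer: 7/8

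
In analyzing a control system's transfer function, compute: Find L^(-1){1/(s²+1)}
L^(-1){w/(s²+w²)} = sin(wt)
Here w = 1

Answer: sin(t)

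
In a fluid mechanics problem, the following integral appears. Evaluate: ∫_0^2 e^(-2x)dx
Antiderivative: (1/(-2))e^(-2x)
Evaluate: (1/(-2))(e^-4-1)

Answer: (e^-4-1)/(-2)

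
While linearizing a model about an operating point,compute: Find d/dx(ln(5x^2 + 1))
Chain rule: d/dx[ln(u)] = u'/u where u = 5x^2+1
u' = 10x

Answer: (10x)/(5x^2+1)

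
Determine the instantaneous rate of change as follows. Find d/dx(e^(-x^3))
Chain rule: d/dx[e^u] = e^u · u' where u = -x^3
u' = -3x^2

Answer: -3x^2·e^(-x^3)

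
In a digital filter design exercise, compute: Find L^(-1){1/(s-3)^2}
L^(-1){1/(s-a)^n} = t^(n-1)·e^(at)/(n-1)!
Here a = 3, n = 2: t^1·e^(3t)/1

Answer: t·e^(3t)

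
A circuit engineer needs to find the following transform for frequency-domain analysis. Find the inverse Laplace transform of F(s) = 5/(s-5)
L^(-1){5/(s-a)} = c·e^(at)
Here a = 5, c = 5

Answer: 5e^(5t)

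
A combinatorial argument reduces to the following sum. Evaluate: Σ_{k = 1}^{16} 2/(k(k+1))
Partial fractions: 2/(k(k+1))=2/k - 2/(k+1)
Telescoping sum: 2(1-1/17)=2·16/17

Answer: 32/17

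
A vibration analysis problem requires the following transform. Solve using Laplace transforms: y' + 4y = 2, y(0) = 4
Take L of both sides: sY(s) - 4 + 4Y(s) = 2/s
Y(s)(s + 4) = 2/s + 4
Y(s) = 2/(s(s + 4)) + 4/(s + 4)
Partial fractions: 2/(s(s + 4)) = (1/2)/s - (1/2)/(s + 4)
So Y(s) = (1/2)/s + (7/2)/(s + 4)
Inverse transform (L^(-1){1/s} = 1, L^(-1){1/(s + 4)} = e^(-4t)):

Answer: y(t) = 1/2 + (7/2)·e^(-4t)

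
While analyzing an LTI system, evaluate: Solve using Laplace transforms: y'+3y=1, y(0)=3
Take L of both sides: sY(s)-3+3Y(s) = 1/s
Y(s)(s+3) = 1/s+3
Y(s) = 1/(s(s+3))+3/(s+3)
Partial fractions: 1/(s(s+3)) = (1/3)/s - (1/3)/(s+3)
So Y(s) = (1/3)/s+(8/3)/(s+3)
Inverse transform (L^(-1){1/s} = 1, L^(-1){1/(s+3)} = e^(-3t)):

Answer: y(t) = 1/3+(8/3)·e^(-3t)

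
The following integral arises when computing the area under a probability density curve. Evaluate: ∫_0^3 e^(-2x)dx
Antiderivative: (1/(-2))e^(-2x)
Evaluate: (1/(-2))(e^-6 - 1)

Answer: (e^-6 - 1)/(-2)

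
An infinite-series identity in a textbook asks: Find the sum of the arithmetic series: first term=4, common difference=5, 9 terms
Last term: a_n=4+(9-1)·5=44
Sum=n(a_1+a_n)/2=9(4+44)/2=216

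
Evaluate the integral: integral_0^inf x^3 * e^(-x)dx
This is a Gamma integral. Substitute u=1x:
integral_0^inf x^3*e^(-x) dx=(1/1^4) integral_0^inf u^3*e^(-u) du
=Gamma(4)/1^4=3!/1^4=6/1

Answer: 6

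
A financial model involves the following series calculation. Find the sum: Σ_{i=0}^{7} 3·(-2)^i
Geometric series: S=a(1 - r^n)/(1 - r)
a=3, r=-2, n=8
S=3(1-256)/3=-255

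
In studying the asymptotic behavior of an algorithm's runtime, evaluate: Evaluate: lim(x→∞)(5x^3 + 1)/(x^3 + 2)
Divide numerator and denominator by x^3:
lim (5+1/x^3)/(1+2/x^3) = 5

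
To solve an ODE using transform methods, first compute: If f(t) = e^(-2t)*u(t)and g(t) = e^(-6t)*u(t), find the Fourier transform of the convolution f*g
By the convolution theorem: F{f*g}=F(omega)*G(omega)
F(omega)=1/(2+j*omega), G(omega)=1/(6+j*omega)
F{f*g}=1/((2+j*omega)(6+j*omega))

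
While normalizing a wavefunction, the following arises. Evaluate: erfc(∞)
erfc(x)=1 - erf(x); erfc(∞)=1 - erf(∞)=1 - 1=0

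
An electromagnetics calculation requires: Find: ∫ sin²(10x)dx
Using identity sin²(u)=(1 - cos(2u))/2:
∫ (1 - cos(20x))/2 dx=x/2 - sin(20x)/40+C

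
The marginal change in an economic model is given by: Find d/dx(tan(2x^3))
Chain rule: d/dx[tan(u)] = sec²(u)·u' where u = 2x^3
u' = 6x^2

Answer: 6x^2·sec²(2x^3)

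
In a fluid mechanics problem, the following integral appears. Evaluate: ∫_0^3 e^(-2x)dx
Antiderivative: (1/(-2))e^(-2x)
Evaluate: (1/(-2))(e^-6-1)

Answer: (e^-6-1)/(-2)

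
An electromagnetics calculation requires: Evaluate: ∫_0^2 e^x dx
Antiderivative: e^x
Evaluate: (e^2 - 1)

Answer: e^2 - 1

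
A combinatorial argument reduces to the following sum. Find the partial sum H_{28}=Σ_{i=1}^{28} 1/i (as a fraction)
H_28=1 + 1/2 + 1/3 + ... + 1/28
=315404588903/80313433200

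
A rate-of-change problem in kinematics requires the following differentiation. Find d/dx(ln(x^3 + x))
Chain rule: d/dx[ln(u)] = u'/u where u = x^3+x
u' = 3x^2+1

Answer: (3x^2+1)/(x^3+x)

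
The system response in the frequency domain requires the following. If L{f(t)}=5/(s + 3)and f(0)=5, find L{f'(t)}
L{f'(t)}=s·F(s) - f(0)=5s/(s+3)-5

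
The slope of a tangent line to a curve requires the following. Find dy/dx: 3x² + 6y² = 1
Differentiate: 6x + 12y·(dy/dx)=0
dy/dx=-6x/(12y)=-(1/2)·(x/y)

Answer: dy/dx=-(1/2)·(x/y)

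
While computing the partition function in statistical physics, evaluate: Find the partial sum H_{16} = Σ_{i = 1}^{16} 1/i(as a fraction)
H_16 = 1+1/2+1/3+...+1/16
= 2436559/720720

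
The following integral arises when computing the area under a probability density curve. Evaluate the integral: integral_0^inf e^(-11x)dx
integral_0^inf e^(-11x) dx = [-1/11 * e^(-11x)]_0^inf
= 0 - (-1/11) = 1/11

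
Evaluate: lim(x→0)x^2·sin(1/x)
Squeeze theorem: -|x^2| ≤ x^2·sin(1/x) ≤ |x^2|
Since x^2 → 0 as x → 0, by squeeze theorem the limit is 0

Answer: 0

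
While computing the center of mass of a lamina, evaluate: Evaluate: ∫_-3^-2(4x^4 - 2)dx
Step 1: Find antiderivative F(x)=(4/5)x^5 - 2x
Step 2: F(-2) - F(-3)=-108/5 - (-942/5)=834/5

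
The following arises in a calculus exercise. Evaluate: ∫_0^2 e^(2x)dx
Antiderivative: (1/2)e^(2x)
Evaluate: (1/2)(e^4-1)

Answer: (e^4-1)/2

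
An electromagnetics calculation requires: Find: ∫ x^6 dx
Using power rule: ∫ x^6 dx=1/7 x^7 + C=(1/7)x^7 + C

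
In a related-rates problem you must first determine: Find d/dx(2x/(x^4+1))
Quotient rule: (f/g)'=(f'g - fg')/g²
f=2x, f'=2
g=x^4 + 1, g'=4x^3

Answer: (2·(x^4 + 1) - 8x^4)/(x^4 + 1)²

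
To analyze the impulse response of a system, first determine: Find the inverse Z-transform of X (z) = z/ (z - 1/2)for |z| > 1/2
Standard pair: z/(z-a) <-> a^n*u[n] for causal signals
With a = 1/2: x[n] = (1/2)^n*u[n]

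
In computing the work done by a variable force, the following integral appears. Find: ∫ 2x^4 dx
Using power rule: ∫ 2x^4 dx=2/5 x^5+C=(2/5)x^5+C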